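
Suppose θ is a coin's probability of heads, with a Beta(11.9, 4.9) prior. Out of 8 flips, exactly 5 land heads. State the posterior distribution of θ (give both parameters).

Posterior: Beta(16.9, 7.9)

Observing 5 successes and 3 failures updates Beta(11.9, 4.9) by adding the success and failure counts to the two shape parameters: α = 11.9+5 = 16.9, β = 4.9+3 = 7.9.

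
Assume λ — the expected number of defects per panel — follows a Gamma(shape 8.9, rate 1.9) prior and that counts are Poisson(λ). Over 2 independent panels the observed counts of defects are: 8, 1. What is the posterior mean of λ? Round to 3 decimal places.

Posterior mean ≈ 4.590

Total count ∑xᵢ = 9 over n = 2 panels.
Gamma is conjugate to the Poisson likelihood: posterior is Gamma(shape = 8.9+9 = 17.9, rate = 1.9+2 = 3.9).
Posterior mean = shape/rate = 17.9/3.9 = 4.590.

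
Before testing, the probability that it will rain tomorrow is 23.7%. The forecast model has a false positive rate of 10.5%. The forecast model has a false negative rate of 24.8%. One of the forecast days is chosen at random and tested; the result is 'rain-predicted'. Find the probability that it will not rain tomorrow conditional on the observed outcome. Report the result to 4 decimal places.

Let H be the event that it will rain tomorrow. P(H) = 0.237, so P(¬H) = 0.763. With E the 'rain-predicted' result, P(E|H) = 0.752 and P(E|¬H) = 0.105.
P(E) = 0.752·0.237 + 0.105·0.763 = 0.17822 + 0.080115 = 0.25834.
By Bayes' theorem, P(H|E) = 0.17822 / 0.25834 = 0.6899. Hence P(¬H|E) = 1 − 0.6899 = 0.3101.

P(¬H | E) ≈ 0.3101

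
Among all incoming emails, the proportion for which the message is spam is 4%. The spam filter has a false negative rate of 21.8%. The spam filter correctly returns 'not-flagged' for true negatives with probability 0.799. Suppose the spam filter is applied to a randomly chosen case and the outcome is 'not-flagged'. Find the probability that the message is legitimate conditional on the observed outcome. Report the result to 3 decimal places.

P(¬H | E) ≈ 0.989

Write H for 'the message is spam'. Prior odds H:¬H = 0.04/0.96 = 0.041667. For the 'not-flagged' outcome, the likelihood ratio is 0.218/0.799 = 0.27284.
Posterior odds = 0.041667 × 0.27284 = 0.011368, so P(H|E) = 0.011368/(1+0.011368) = 0.011. Then P(¬H|E) = 1 − 0.011 = 0.989.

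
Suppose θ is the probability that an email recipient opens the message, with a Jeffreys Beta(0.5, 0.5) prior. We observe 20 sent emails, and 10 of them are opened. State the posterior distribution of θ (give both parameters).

Posterior: Beta(10.5, 10.5)

The binomial likelihood is conjugate to the Beta prior: with 10 successes and 10 failures, the posterior is Beta(0.5+10, 0.5+10) = Beta(10.5, 10.5).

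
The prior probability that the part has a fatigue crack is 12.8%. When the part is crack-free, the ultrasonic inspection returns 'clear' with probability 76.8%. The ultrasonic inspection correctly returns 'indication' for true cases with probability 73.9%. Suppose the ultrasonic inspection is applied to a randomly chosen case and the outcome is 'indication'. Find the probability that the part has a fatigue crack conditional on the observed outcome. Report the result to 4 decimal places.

P(H | E) ≈ 0.3186

Write H for 'the part has a fatigue crack'. Prior odds H:¬H = 0.128/0.872 = 0.14679. For the 'indication' outcome, the likelihood ratio is 0.739/0.232 = 3.1853.
Posterior odds = 0.14679 × 3.1853 = 0.46757, so P(H|E) = 0.46757/(1+0.46757) = 0.3186.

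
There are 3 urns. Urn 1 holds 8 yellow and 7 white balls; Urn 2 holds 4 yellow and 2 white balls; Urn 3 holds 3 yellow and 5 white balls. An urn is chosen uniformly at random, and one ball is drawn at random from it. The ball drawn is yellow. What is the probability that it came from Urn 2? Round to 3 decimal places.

Posterior probability ≈ 0.423

Tabulate prior·likelihood by source: [1] prior 0.333333, lik 0.5333, product 0.1778; [2] prior 0.333333, lik 0.6667, product 0.2222; [3] prior 0.333333, lik 0.375, product 0.1250.
Normalizing constant = 0.52500; the posterior for Urn 2 is its product over the sum, 0.2222/0.52500 = 0.423.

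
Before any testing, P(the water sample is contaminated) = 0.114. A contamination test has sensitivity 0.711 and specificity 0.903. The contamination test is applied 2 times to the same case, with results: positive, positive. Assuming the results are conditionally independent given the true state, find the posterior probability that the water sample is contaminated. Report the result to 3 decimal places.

With H the event that the water sample is contaminated, the joint likelihood of the observed sequence is P(data|H) = 0.711·0.711 = 0.50552 and P(data|¬H) = 0.097·0.097 = 0.0094090.
Bayes: P(H|data) = 0.114·0.50552 / (0.114·0.50552 + 0.886·0.0094090) = 0.057629/0.065966 = 0.8736.

Posterior P(H) ≈ 0.874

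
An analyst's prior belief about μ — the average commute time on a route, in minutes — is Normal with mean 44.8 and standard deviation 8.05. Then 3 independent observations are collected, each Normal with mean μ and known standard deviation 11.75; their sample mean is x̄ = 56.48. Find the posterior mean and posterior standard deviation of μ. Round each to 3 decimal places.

Posterior mean ≈ 51.630; posterior SD ≈ 5.187

With known σ, the Normal prior is conjugate. Weight on the data is w = (n/σ²)/(n/σ² + 1/τ₀²) = 0.0217293/(0.0217293+0.0154315) = 0.58474.
Posterior mean = w·x̄ + (1−w)·μ₀ = 0.58474·56.48 + 0.41526·44.8 = 51.630. Posterior variance = 1/(0.0217293+0.0154315) = 26.9101, so SD = 5.187.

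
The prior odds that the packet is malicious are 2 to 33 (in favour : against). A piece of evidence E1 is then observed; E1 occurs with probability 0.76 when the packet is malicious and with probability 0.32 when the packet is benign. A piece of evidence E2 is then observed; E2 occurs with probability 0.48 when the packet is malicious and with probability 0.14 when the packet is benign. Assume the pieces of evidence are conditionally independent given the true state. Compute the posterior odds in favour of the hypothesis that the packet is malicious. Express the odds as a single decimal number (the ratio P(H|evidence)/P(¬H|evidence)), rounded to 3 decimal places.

Posterior odds ≈ 0.494

Prior odds = 2/33 = 0.060606. In log-odds, ln(0.060606) = -2.8034.
Add log likelihood ratios: ln(2.3750) + ln(3.4286) = 2.0971.
Posterior log-odds = -0.70622, so posterior odds = exp(-0.70622) = 0.49351.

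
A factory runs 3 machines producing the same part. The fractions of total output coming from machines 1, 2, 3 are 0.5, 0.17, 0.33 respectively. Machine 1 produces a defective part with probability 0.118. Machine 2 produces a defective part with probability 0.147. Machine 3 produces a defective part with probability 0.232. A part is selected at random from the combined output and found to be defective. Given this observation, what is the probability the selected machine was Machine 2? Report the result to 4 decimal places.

Posterior probability ≈ 0.1557

Tabulate prior·likelihood by source: [1] prior 0.5, lik 0.118, product 0.05900; [2] prior 0.17, lik 0.147, product 0.02499; [3] prior 0.33, lik 0.232, product 0.07656.
Normalizing constant = 0.16055; the posterior for Machine 2 is its product over the sum, 0.02499/0.16055 = 0.1557.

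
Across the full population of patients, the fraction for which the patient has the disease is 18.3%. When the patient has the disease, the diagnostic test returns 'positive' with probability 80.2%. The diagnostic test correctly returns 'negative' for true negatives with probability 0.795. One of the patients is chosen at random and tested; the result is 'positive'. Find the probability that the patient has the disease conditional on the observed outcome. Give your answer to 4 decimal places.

P(H | E) ≈ 0.4670

Let H be the event that the patient has the disease. P(H) = 0.183, so P(¬H) = 0.817. With E the 'positive' result, P(E|H) = 0.802 and P(E|¬H) = 0.205.
P(E) = 0.802·0.183 + 0.205·0.817 = 0.14677 + 0.16748 = 0.31425.
By Bayes' theorem, P(H|E) = 0.14677 / 0.31425 = 0.4670.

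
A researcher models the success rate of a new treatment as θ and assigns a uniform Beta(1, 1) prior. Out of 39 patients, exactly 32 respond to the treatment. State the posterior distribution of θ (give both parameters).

Observing 32 successes and 7 failures updates Beta(1, 1) by adding the success and failure counts to the two shape parameters: α = 1+32 = 33, β = 1+7 = 8.

Posterior: Beta(33, 8)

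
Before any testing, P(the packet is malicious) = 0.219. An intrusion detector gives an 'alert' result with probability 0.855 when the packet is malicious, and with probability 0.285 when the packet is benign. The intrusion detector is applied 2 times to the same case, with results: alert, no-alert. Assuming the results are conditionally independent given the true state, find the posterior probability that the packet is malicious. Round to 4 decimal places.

Let H be the event that the packet is malicious; start with P(H) = 0.219. P('alert'|H) = 0.855, P('alert'|¬H) = 0.285.
Update on result 1 ('alert'): P(H) ← 0.855·0.2190 / (0.855·0.2190 + 0.285·0.7810) = 0.18724/0.40983 = 0.4569.
Update on result 2 ('no-alert'): P(H) ← 0.145·0.4569 / (0.145·0.4569 + 0.715·0.5431) = 0.066248/0.45458 = 0.1457.

Posterior P(H) ≈ 0.1457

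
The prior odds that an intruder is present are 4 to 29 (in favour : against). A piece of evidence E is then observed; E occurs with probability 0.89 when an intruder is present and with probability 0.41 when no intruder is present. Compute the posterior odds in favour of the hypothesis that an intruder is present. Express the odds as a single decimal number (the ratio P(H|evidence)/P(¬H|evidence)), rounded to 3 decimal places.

Posterior odds ≈ 0.299

Prior odds = 4/29 = 0.13793. In log-odds, ln(0.13793) = -1.9810.
Add log likelihood ratio: ln(2.1707) = 0.77506.
Posterior log-odds = -1.2059, so posterior odds = exp(-1.2059) = 0.29941.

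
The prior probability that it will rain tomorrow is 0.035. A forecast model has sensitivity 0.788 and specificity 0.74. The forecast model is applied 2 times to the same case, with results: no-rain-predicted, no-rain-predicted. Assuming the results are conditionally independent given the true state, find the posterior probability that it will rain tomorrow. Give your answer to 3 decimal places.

With H the event that it will rain tomorrow, the joint likelihood of the observed sequence is P(data|H) = 0.212·0.212 = 0.044944 and P(data|¬H) = 0.74·0.74 = 0.54760.
Bayes: P(H|data) = 0.035·0.044944 / (0.035·0.044944 + 0.965·0.54760) = 0.0015730/0.53001 = 0.0030.

Posterior P(H) ≈ 0.003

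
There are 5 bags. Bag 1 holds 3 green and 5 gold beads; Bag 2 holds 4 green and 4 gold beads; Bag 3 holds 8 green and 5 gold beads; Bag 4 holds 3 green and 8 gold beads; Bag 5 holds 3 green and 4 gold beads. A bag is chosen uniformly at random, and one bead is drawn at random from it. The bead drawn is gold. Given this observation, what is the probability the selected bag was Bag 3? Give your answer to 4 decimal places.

Posterior probability ≈ 0.1370

Tabulate prior·likelihood by source: [1] prior 0.2, lik 0.625, product 0.1250; [2] prior 0.2, lik 0.5, product 0.1000; [3] prior 0.2, lik 0.3846, product 0.07692; [4] prior 0.2, lik 0.7273, product 0.1455; [5] prior 0.2, lik 0.5714, product 0.1143.
Normalizing constant = 0.56166; the posterior for Bag 3 is its product over the sum, 0.07692/0.56166 = 0.1370.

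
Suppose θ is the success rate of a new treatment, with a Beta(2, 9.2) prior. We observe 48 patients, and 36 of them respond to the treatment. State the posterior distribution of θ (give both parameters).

Observing 36 successes and 12 failures updates Beta(2, 9.2) by adding the success and failure counts to the two shape parameters: α = 2+36 = 38, β = 9.2+12 = 21.2.

Posterior: Beta(38, 21.2)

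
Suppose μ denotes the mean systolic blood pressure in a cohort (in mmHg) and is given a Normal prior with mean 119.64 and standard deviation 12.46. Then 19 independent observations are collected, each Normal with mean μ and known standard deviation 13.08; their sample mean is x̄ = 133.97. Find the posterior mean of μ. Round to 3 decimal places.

Posterior mean ≈ 133.184

With known σ, the Normal prior is conjugate. Weight on the data is w = (n/σ²)/(n/σ² + 1/τ₀²) = 0.111055/(0.111055+0.00644116) = 0.94518.
Posterior mean = w·x̄ + (1−w)·μ₀ = 0.94518·133.97 + 0.054820·119.64 = 133.184.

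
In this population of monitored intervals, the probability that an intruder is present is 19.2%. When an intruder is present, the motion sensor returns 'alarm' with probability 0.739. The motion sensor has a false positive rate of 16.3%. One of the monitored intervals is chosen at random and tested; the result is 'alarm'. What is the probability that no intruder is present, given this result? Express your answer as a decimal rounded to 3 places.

P(¬H | E) ≈ 0.481

Let H be the event that an intruder is present. P(H) = 0.192, so P(¬H) = 0.808. With E the 'alarm' result, P(E|H) = 0.739 and P(E|¬H) = 0.163.
P(E) = 0.739·0.192 + 0.163·0.808 = 0.14189 + 0.13170 = 0.27359.
By Bayes' theorem, P(H|E) = 0.14189 / 0.27359 = 0.519. Hence P(¬H|E) = 1 − 0.519 = 0.481.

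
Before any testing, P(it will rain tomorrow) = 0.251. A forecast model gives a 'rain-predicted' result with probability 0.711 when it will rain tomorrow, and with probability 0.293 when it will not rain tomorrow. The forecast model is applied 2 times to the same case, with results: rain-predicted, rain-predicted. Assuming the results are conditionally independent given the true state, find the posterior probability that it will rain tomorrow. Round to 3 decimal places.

Posterior P(H) ≈ 0.664

With H the event that it will rain tomorrow, the joint likelihood of the observed sequence is P(data|H) = 0.711·0.711 = 0.50552 and P(data|¬H) = 0.293·0.293 = 0.085849.
Bayes: P(H|data) = 0.251·0.50552 / (0.251·0.50552 + 0.749·0.085849) = 0.12689/0.19119 = 0.6637.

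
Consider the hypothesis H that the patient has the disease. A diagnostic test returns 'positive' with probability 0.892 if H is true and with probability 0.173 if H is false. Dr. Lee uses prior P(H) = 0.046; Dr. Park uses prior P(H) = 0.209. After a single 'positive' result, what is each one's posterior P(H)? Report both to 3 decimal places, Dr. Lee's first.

P('+'|H) = 0.892, P('+'|¬H) = 0.173.
Dr. Lee: numerator 0.892·0.046 = 0.041032; evidence = 0.041032+0.173·0.954 = 0.20607; posterior = 0.199.
Dr. Park: numerator 0.892·0.209 = 0.18643; evidence = 0.18643+0.173·0.791 = 0.32327; posterior = 0.577.

Dr. Lee: 0.199; Dr. Park: 0.577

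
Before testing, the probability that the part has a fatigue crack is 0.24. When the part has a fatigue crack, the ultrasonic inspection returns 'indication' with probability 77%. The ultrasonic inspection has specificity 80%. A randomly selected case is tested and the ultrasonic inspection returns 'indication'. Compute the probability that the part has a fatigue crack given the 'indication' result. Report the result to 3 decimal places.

P(H | E) ≈ 0.549

Let H be the event that the part has a fatigue crack. P(H) = 0.24, so P(¬H) = 0.76. With E the 'indication' result, P(E|H) = 0.77 and P(E|¬H) = 0.2.
P(E) = 0.77·0.24 + 0.2·0.76 = 0.18480 + 0.15200 = 0.33680.
By Bayes' theorem, P(H|E) = 0.18480 / 0.33680 = 0.549.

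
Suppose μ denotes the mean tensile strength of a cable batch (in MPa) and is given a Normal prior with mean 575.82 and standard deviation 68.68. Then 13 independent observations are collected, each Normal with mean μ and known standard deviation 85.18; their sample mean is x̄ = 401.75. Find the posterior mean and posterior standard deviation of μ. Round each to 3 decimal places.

Prior precision 1/τ₀² = 1/68.68² = 0.00021200; data precision n/σ² = 13/85.18² = 0.00179171.
Posterior precision = 0.00021200 + 0.00179171 = 0.00200371, giving posterior SD = 1/√0.00200371 = 22.340.
Posterior mean = (0.00021200·575.82 + 0.00179171·401.75) / 0.00200371 = 420.167.

Posterior mean ≈ 420.167; posterior SD ≈ 22.340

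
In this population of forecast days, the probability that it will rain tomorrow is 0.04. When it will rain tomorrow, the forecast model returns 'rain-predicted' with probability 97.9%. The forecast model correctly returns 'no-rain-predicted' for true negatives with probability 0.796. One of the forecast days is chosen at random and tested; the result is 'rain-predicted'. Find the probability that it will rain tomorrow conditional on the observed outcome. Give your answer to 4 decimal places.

Let H be the event that it will rain tomorrow. P(H) = 0.04, so P(¬H) = 0.96. With E the 'rain-predicted' result, P(E|H) = 0.979 and P(E|¬H) = 0.204.
P(E) = 0.979·0.04 + 0.204·0.96 = 0.039160 + 0.19584 = 0.23500.
By Bayes' theorem, P(H|E) = 0.039160 / 0.23500 = 0.1666.

P(H | E) ≈ 0.1666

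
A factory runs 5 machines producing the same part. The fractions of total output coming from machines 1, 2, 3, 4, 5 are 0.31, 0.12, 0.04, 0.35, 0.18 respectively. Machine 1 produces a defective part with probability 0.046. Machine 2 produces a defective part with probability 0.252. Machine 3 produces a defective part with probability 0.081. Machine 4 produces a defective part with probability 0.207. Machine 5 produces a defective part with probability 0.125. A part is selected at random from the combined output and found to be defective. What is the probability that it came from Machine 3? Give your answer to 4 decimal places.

Posterior probability ≈ 0.0227

P(defective|M1) = 0.046; P(defective|M2) = 0.252; P(defective|M3) = 0.081; P(defective|M4) = 0.207; P(defective|M5) = 0.125.
Prior × likelihood for each source: 0.31·0.046=0.01426, 0.12·0.252=0.03024, 0.04·0.081=0.003240, 0.35·0.207=0.07245, 0.18·0.125=0.02250. Summing gives P(defective) = 0.14269.
P(Machine 3 | defective) = 0.003240 / 0.14269 = 0.0227.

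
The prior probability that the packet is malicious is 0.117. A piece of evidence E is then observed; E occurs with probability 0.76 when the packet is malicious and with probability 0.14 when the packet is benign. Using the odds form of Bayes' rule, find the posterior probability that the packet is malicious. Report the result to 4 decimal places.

Prior odds = 0.117/(1−0.117) = 0.13250.
Likelihood ratio for E = 0.76/0.14 = 5.4286.
Posterior odds = prior odds × LR = 0.71930.
Posterior probability = odds/(1+odds) = 0.71930/1.7193 = 0.4184.

Posterior probability ≈ 0.4184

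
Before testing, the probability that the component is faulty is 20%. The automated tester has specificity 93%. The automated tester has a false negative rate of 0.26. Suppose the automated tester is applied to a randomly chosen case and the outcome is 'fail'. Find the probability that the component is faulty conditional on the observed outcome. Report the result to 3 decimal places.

P(H | E) ≈ 0.725

Write H for 'the component is faulty'. Prior odds H:¬H = 0.2/0.8 = 0.25000. For the 'fail' outcome, the likelihood ratio is 0.74/0.07 = 10.571.
Posterior odds = 0.25000 × 10.571 = 2.6429, so P(H|E) = 2.6429/(1+2.6429) = 0.725.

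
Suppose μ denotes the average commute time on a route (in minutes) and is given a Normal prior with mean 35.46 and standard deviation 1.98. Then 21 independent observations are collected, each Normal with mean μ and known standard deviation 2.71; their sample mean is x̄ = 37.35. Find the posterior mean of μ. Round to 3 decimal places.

Posterior mean ≈ 37.195

With known σ, the Normal prior is conjugate. Weight on the data is w = (n/σ²)/(n/σ² + 1/τ₀²) = 2.85944/(2.85944+0.255076) = 0.91810.
Posterior mean = w·x̄ + (1−w)·μ₀ = 0.91810·37.35 + 0.081899·35.46 = 37.195.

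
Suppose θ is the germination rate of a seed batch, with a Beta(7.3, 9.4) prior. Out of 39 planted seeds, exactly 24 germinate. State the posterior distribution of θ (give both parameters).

Posterior: Beta(31.3, 24.4)

The binomial likelihood is conjugate to the Beta prior: with 24 successes and 15 failures, the posterior is Beta(7.3+24, 9.4+15) = Beta(31.3, 24.4).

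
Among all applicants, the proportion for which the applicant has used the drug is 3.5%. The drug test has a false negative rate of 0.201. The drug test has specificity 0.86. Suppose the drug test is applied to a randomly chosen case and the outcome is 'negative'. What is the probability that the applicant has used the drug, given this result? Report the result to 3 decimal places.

P(H | E) ≈ 0.008

Let H be the event that the applicant has used the drug. P(H) = 0.035, so P(¬H) = 0.965. With E the 'negative' result, P(E|H) = 0.201 and P(E|¬H) = 0.86.
P(E) = 0.201·0.035 + 0.86·0.965 = 0.0070350 + 0.82990 = 0.83693.
By Bayes' theorem, P(H|E) = 0.0070350 / 0.83693 = 0.008.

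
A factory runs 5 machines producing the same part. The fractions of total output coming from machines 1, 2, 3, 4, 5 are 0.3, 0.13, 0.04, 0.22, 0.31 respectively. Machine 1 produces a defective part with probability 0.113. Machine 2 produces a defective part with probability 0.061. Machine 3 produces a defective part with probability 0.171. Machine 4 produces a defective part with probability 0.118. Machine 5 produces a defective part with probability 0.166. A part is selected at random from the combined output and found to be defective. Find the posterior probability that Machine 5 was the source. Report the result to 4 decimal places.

Tabulate prior·likelihood by source: [1] prior 0.3, lik 0.113, product 0.03390; [2] prior 0.13, lik 0.061, product 0.007930; [3] prior 0.04, lik 0.171, product 0.006840; [4] prior 0.22, lik 0.118, product 0.02596; [5] prior 0.31, lik 0.166, product 0.05146.
Normalizing constant = 0.12609; the posterior for Machine 5 is its product over the sum, 0.05146/0.12609 = 0.4081.

Posterior probability ≈ 0.4081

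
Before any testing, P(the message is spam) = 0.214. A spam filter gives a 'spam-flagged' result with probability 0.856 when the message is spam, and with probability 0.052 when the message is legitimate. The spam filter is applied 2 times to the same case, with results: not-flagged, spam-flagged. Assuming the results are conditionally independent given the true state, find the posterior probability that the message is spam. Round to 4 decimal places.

Let H be the event that the message is spam; start with P(H) = 0.214. P('spam-flagged'|H) = 0.856, P('spam-flagged'|¬H) = 0.052.
Update on result 1 ('not-flagged'): P(H) ← 0.144·0.2140 / (0.144·0.2140 + 0.948·0.7860) = 0.030816/0.77594 = 0.0397.
Update on result 2 ('spam-flagged'): P(H) ← 0.856·0.0397 / (0.856·0.0397 + 0.052·0.9603) = 0.033995/0.083930 = 0.4050.

Posterior P(H) ≈ 0.4050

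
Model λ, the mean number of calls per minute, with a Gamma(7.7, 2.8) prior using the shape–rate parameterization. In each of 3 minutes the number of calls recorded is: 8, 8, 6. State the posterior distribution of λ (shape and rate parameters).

Posterior: Gamma(shape=29.7, rate=5.8)

Total count ∑xᵢ = 22 over n = 3 minutes.
Gamma is conjugate to the Poisson likelihood: posterior is Gamma(shape = 7.7+22 = 29.7, rate = 2.8+3 = 5.8).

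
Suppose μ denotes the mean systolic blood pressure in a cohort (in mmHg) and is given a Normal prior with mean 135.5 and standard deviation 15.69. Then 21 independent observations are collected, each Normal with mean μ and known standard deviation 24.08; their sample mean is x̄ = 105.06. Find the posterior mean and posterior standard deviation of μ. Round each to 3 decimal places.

Prior precision 1/τ₀² = 1/15.69² = 0.00406213; data precision n/σ² = 21/24.08² = 0.0362165.
Posterior precision = 0.00406213 + 0.0362165 = 0.0402786, giving posterior SD = 1/√0.0402786 = 4.983.
Posterior mean = (0.00406213·135.5 + 0.0362165·105.06) / 0.0402786 = 108.130.

Posterior mean ≈ 108.130; posterior SD ≈ 4.983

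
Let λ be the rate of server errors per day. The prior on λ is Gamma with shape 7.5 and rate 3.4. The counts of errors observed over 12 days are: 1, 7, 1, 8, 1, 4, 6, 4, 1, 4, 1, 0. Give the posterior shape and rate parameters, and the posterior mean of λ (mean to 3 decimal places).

The Poisson likelihood adds the total count to the shape and the number of exposure periods to the rate. Here ∑xᵢ = 38 and n = 12, so shape 7.5→45.5 and rate 3.4→15.4.
E[λ | data] = 45.5/15.4 = 2.955.

Posterior: Gamma(shape=45.5, rate=15.4); mean ≈ 2.955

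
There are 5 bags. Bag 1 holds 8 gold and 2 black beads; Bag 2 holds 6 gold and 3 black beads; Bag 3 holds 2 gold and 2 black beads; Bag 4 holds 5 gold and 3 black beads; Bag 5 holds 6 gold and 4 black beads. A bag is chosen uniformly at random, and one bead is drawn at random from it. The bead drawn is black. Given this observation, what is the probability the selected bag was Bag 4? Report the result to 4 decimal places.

Posterior probability ≈ 0.2074

P(black|Bag 1) = 0.2; P(black|Bag 2) = 0.3333; P(black|Bag 3) = 0.5; P(black|Bag 4) = 0.375; P(black|Bag 5) = 0.4.
Prior × likelihood for each source: 0.2·0.2=0.04000, 0.2·0.3333=0.06667, 0.2·0.5=0.1000, 0.2·0.375=0.07500, 0.2·0.4=0.08000. Summing gives P(black) = 0.36167.
P(Bag 4 | black) = 0.07500 / 0.36167 = 0.2074.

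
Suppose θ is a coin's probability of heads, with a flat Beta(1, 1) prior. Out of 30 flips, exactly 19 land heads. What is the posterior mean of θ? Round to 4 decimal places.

Posterior mean ≈ 0.6250

The binomial likelihood is conjugate to the Beta prior: with 19 successes and 11 failures, the posterior is Beta(1+19, 1+11) = Beta(20, 12).
E[θ | data] = 20/(20+12) = 0.6250.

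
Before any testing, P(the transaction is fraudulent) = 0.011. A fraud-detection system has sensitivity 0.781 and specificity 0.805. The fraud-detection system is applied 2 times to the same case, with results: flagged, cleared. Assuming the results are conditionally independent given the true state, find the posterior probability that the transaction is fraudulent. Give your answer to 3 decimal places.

Posterior P(H) ≈ 0.012

Let H be the event that the transaction is fraudulent; start with P(H) = 0.011. P('flagged'|H) = 0.781, P('flagged'|¬H) = 0.195.
Update on result 1 ('flagged'): P(H) ← 0.781·0.0110 / (0.781·0.0110 + 0.195·0.9890) = 0.0085910/0.20145 = 0.0426.
Update on result 2 ('cleared'): P(H) ← 0.219·0.0426 / (0.219·0.0426 + 0.805·0.9574) = 0.0093396/0.78001 = 0.0120.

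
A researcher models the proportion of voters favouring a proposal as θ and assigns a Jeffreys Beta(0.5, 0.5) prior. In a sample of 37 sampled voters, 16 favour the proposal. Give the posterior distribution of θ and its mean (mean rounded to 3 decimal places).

Posterior: Beta(16.5, 21.5); mean ≈ 0.434

The binomial likelihood is conjugate to the Beta prior: with 16 successes and 21 failures, the posterior is Beta(0.5+16, 0.5+21) = Beta(16.5, 21.5).
Posterior mean = α/(α+β) = 16.5/38 = 0.434.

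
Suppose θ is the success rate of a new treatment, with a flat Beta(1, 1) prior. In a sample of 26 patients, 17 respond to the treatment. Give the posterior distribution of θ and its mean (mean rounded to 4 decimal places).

The binomial likelihood is conjugate to the Beta prior: with 17 successes and 9 failures, the posterior is Beta(1+17, 1+9) = Beta(18, 10).
Posterior mean = α/(α+β) = 18/28 = 0.6429.

Posterior: Beta(18, 10); mean ≈ 0.6429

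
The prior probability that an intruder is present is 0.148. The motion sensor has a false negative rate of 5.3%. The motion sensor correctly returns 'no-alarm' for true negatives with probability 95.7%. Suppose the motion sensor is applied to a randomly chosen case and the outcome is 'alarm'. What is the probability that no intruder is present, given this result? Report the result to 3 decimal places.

Write H for 'an intruder is present'. Prior odds H:¬H = 0.148/0.852 = 0.17371. For the 'alarm' outcome, the likelihood ratio is 0.947/0.043 = 22.023.
Posterior odds = 0.17371 × 22.023 = 3.8256, so P(H|E) = 3.8256/(1+3.8256) = 0.793. Then P(¬H|E) = 1 − 0.793 = 0.207.

P(¬H | E) ≈ 0.207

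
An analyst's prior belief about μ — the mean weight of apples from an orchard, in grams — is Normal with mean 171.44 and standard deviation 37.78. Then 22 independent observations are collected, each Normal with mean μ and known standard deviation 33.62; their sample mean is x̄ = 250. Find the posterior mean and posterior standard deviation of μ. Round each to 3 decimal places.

Posterior mean ≈ 247.270; posterior SD ≈ 7.042

With known σ, the Normal prior is conjugate. Weight on the data is w = (n/σ²)/(n/σ² + 1/τ₀²) = 0.0194638/(0.0194638+0.00070061) = 0.96526.
Posterior mean = w·x̄ + (1−w)·μ₀ = 0.96526·250 + 0.034745·171.44 = 247.270. Posterior variance = 1/(0.0194638+0.00070061) = 49.5924, so SD = 7.042.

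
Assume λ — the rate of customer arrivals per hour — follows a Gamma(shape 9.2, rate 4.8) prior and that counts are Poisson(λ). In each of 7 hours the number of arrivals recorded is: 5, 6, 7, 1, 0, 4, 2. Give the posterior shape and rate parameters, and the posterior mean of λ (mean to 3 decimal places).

Total count ∑xᵢ = 25 over n = 7 hours.
Gamma is conjugate to the Poisson likelihood: posterior is Gamma(shape = 9.2+25 = 34.2, rate = 4.8+7 = 11.8).
E[λ | data] = 34.2/11.8 = 2.898.

Posterior: Gamma(shape=34.2, rate=11.8); mean ≈ 2.898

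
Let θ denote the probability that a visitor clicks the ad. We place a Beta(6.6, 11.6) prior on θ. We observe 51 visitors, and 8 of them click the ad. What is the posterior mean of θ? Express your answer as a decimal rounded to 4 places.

Posterior mean ≈ 0.2110

Observing 8 successes and 43 failures updates Beta(6.6, 11.6) by adding the success and failure counts to the two shape parameters: α = 6.6+8 = 14.6, β = 11.6+43 = 54.6.
E[θ | data] = 14.6/(14.6+54.6) = 0.2110.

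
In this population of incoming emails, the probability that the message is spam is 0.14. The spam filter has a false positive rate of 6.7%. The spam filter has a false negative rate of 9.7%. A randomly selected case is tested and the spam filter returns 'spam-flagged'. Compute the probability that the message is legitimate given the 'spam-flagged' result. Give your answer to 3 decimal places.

P(¬H | E) ≈ 0.313

Write H for 'the message is spam'. Prior odds H:¬H = 0.14/0.86 = 0.16279. For the 'spam-flagged' outcome, the likelihood ratio is 0.903/0.067 = 13.478.
Posterior odds = 0.16279 × 13.478 = 2.1940, so P(H|E) = 2.1940/(1+2.1940) = 0.687. Then P(¬H|E) = 1 − 0.687 = 0.313.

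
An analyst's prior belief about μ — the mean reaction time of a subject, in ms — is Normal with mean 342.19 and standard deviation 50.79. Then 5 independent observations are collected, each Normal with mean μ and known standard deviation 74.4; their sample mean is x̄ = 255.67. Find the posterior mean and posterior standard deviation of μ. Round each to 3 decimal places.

Prior precision 1/τ₀² = 1/50.79² = 0.00038765; data precision n/σ² = 5/74.4² = 0.00090328.
Posterior precision = 0.00038765 + 0.00090328 = 0.00129094, giving posterior SD = 1/√0.00129094 = 27.832.
Posterior mean = (0.00038765·342.19 + 0.00090328·255.67) / 0.00129094 = 281.651.

Posterior mean ≈ 281.651; posterior SD ≈ 27.832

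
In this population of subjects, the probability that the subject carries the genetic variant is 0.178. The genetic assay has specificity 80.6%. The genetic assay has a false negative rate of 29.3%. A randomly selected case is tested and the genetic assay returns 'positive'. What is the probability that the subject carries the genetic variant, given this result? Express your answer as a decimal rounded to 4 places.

P(H | E) ≈ 0.4411

Let H be the event that the subject carries the genetic variant. P(H) = 0.178, so P(¬H) = 0.822. With E the 'positive' result, P(E|H) = 0.707 and P(E|¬H) = 0.194.
P(E) = 0.707·0.178 + 0.194·0.822 = 0.12585 + 0.15947 = 0.28531.
By Bayes' theorem, P(H|E) = 0.12585 / 0.28531 = 0.4411.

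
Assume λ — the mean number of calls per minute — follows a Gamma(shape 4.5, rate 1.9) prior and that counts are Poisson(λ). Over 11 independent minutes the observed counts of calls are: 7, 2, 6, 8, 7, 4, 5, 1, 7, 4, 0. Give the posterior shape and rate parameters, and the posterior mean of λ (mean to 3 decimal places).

The Poisson likelihood adds the total count to the shape and the number of exposure periods to the rate. Here ∑xᵢ = 51 and n = 11, so shape 4.5→55.5 and rate 1.9→12.9.
Posterior mean = shape/rate = 55.5/12.9 = 4.302.

Posterior: Gamma(shape=55.5, rate=12.9); mean ≈ 4.302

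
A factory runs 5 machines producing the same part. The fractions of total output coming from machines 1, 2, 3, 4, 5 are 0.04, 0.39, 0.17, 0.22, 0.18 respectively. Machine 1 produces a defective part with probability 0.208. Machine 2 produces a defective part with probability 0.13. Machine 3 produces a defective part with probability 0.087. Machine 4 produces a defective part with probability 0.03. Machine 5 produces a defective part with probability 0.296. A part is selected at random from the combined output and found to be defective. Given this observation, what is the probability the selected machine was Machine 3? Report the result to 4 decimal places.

Posterior probability ≈ 0.1106

P(defective|M1) = 0.208; P(defective|M2) = 0.13; P(defective|M3) = 0.087; P(defective|M4) = 0.03; P(defective|M5) = 0.296.
Prior × likelihood for each source: 0.04·0.208=0.008320, 0.39·0.13=0.05070, 0.17·0.087=0.01479, 0.22·0.03=0.006600, 0.18·0.296=0.05328. Summing gives P(defective) = 0.13369.
P(Machine 3 | defective) = 0.01479 / 0.13369 = 0.1106.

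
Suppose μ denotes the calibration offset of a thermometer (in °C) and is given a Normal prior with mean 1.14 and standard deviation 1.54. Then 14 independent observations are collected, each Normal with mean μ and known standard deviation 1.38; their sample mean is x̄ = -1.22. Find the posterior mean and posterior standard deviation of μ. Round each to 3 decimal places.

Posterior mean ≈ -1.092; posterior SD ≈ 0.359

With known σ, the Normal prior is conjugate. Weight on the data is w = (n/σ²)/(n/σ² + 1/τ₀²) = 7.35140/(7.35140+0.421656) = 0.94575.
Posterior mean = w·x̄ + (1−w)·μ₀ = 0.94575·-1.22 + 0.054246·1.14 = -1.092. Posterior variance = 1/(7.35140+0.421656) = 0.128650, so SD = 0.359.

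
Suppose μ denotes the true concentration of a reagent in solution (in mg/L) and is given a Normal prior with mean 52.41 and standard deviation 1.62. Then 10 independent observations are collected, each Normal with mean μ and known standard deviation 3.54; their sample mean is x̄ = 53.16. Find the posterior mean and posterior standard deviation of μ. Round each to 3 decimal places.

Prior precision 1/τ₀² = 1/1.62² = 0.381039; data precision n/σ² = 10/3.54² = 0.797983.
Posterior precision = 0.381039 + 0.797983 = 1.17902, giving posterior SD = 1/√1.17902 = 0.921.
Posterior mean = (0.381039·52.41 + 0.797983·53.16) / 1.17902 = 52.918.

Posterior mean ≈ 52.918; posterior SD ≈ 0.921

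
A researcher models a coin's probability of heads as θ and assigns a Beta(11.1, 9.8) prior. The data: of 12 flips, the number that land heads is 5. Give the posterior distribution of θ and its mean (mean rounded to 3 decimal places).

Posterior: Beta(16.1, 16.8); mean ≈ 0.489

Observing 5 successes and 7 failures updates Beta(11.1, 9.8) by adding the success and failure counts to the two shape parameters: α = 11.1+5 = 16.1, β = 9.8+7 = 16.8.
Posterior mean = α/(α+β) = 16.1/32.9 = 0.489.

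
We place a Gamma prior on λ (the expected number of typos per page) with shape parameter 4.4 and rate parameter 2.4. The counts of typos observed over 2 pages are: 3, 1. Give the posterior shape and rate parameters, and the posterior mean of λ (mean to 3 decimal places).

Total count ∑xᵢ = 4 over n = 2 pages.
Gamma is conjugate to the Poisson likelihood: posterior is Gamma(shape = 4.4+4 = 8.4, rate = 2.4+2 = 4.4).
Posterior mean = shape/rate = 8.4/4.4 = 1.909.

Posterior: Gamma(shape=8.4, rate=4.4); mean ≈ 1.909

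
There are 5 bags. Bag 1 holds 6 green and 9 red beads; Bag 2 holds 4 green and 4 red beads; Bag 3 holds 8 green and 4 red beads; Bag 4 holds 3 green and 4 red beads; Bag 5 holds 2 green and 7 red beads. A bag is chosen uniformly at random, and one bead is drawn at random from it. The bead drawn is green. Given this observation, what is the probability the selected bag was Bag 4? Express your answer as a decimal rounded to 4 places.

Posterior probability ≈ 0.1933

Tabulate prior·likelihood by source: [1] prior 0.2, lik 0.4, product 0.08000; [2] prior 0.2, lik 0.5, product 0.1000; [3] prior 0.2, lik 0.6667, product 0.1333; [4] prior 0.2, lik 0.4286, product 0.08571; [5] prior 0.2, lik 0.2222, product 0.04444.
Normalizing constant = 0.44349; the posterior for Bag 4 is its product over the sum, 0.08571/0.44349 = 0.1933.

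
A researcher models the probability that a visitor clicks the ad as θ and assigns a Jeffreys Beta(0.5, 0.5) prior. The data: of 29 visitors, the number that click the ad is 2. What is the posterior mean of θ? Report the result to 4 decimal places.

Posterior mean ≈ 0.0833

Observing 2 successes and 27 failures updates Beta(0.5, 0.5) by adding the success and failure counts to the two shape parameters: α = 0.5+2 = 2.5, β = 0.5+27 = 27.5.
E[θ | data] = 2.5/(2.5+27.5) = 0.0833.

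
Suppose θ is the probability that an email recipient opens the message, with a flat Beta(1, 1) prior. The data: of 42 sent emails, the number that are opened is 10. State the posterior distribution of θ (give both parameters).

Posterior: Beta(11, 33)

The binomial likelihood is conjugate to the Beta prior: with 10 successes and 32 failures, the posterior is Beta(1+10, 1+32) = Beta(11, 33).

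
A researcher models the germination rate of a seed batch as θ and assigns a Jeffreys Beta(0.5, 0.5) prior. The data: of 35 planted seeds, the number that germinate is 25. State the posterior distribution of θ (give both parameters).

Observing 25 successes and 10 failures updates Beta(0.5, 0.5) by adding the success and failure counts to the two shape parameters: α = 0.5+25 = 25.5, β = 0.5+10 = 10.5.

Posterior: Beta(25.5, 10.5)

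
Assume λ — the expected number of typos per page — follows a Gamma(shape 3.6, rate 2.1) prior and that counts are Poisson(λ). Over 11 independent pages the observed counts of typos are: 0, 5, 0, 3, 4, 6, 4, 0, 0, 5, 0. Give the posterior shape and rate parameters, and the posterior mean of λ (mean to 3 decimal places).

Total count ∑xᵢ = 27 over n = 11 pages.
Gamma is conjugate to the Poisson likelihood: posterior is Gamma(shape = 3.6+27 = 30.6, rate = 2.1+11 = 13.1).
E[λ | data] = 30.6/13.1 = 2.336.

Posterior: Gamma(shape=30.6, rate=13.1); mean ≈ 2.336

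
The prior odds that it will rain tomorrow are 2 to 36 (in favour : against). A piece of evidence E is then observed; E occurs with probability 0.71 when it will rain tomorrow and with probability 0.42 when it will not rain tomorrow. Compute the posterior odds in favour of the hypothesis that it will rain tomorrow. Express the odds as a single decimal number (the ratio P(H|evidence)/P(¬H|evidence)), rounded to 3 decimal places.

Posterior odds ≈ 0.094

Prior odds = 2/36 = 0.055556. In log-odds, ln(0.055556) = -2.8904.
Add log likelihood ratio: ln(1.6905) = 0.52501.
Posterior log-odds = -2.3654, so posterior odds = exp(-2.3654) = 0.093915.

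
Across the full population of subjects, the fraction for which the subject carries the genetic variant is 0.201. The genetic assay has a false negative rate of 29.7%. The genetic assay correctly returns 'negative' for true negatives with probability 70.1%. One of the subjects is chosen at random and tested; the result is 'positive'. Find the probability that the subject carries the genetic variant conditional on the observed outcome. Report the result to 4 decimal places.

Write H for 'the subject carries the genetic variant'. Prior odds H:¬H = 0.201/0.799 = 0.25156. For the 'positive' outcome, the likelihood ratio is 0.703/0.299 = 2.3512.
Posterior odds = 0.25156 × 2.3512 = 0.59147, so P(H|E) = 0.59147/(1+0.59147) = 0.3717.

P(H | E) ≈ 0.3717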